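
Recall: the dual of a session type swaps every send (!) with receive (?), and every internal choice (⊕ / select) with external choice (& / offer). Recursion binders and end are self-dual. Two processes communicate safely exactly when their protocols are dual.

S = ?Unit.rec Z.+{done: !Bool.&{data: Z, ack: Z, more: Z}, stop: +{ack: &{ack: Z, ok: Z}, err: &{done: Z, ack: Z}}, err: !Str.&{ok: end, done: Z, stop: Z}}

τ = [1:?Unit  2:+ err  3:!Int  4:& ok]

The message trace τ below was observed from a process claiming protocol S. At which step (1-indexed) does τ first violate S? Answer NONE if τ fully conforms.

[1] ?Unit  ✓  residual = rec Z.…
[2] + err  ✓  residual = !Str.&{ok: end, done: rec Z.…, stop: rec Z.…}
[3] got !Int, protocol expects !Str  ✗

3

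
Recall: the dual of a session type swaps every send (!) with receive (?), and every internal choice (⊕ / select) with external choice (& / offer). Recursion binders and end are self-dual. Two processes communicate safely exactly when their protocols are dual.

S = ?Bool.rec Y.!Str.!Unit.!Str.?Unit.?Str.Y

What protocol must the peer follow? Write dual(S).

!Bool.rec Y.?Str.?Unit.?Str.!Unit.!Str.Y

?Bool ↦ !Bool
  rec Y ↦ rec Y  (μ self-dual)
    !Str ↦ ?Str
      !Unit ↦ ?Unit
        !Str ↦ ?Str
          ?Unit ↦ !Unit
            ?Str ↦ !Str
              dual(Y) = Y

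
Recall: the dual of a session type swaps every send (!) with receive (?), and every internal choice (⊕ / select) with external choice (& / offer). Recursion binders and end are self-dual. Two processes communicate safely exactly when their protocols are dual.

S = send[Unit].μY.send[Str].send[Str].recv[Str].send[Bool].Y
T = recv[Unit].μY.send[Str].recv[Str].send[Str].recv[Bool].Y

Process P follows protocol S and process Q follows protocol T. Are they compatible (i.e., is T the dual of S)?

NO

send[Unit] | recv[Unit]  match
  μY | μY  match (μ self-dual)
    send[Str] | send[Str]  ✗ same direction on both sides — not dual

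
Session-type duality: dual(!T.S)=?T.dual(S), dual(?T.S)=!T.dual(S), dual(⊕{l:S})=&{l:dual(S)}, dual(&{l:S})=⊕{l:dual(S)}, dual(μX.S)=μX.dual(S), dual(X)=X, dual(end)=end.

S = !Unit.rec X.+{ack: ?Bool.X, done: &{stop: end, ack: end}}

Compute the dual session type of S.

?Unit.rec X.&{ack: !Bool.X, done: +{stop: end, ack: end}}

!Unit = ?Unit
  rec X = rec X  (rec unchanged)
    +{ack,done} = &{ack,done}  (select→offer)
      [ack]
        ?Bool = !Bool
          X ↦ X
      [done]
        &{stop,ack} = +{stop,ack}  (&→⊕)
          [stop]
            end ↦ end
          [ack]
            end ↦ end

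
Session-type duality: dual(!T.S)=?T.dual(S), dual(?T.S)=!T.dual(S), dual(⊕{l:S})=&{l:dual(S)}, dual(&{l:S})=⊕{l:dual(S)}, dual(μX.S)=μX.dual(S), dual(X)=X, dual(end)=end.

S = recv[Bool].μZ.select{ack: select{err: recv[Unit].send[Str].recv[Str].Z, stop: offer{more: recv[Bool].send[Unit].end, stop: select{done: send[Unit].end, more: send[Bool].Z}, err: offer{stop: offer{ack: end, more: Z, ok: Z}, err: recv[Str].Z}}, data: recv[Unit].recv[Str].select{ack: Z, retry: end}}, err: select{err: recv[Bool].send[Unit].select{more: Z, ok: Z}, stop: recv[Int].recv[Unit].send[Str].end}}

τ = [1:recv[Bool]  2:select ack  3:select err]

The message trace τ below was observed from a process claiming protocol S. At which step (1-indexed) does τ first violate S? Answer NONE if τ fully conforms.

[1] recv[Bool]  ok  cont: μZ.…
[2] select ack  ok  cont: select{err: recv[Unit].send[Str].recv[Str].μZ.…, stop: offer{more: recv[Bool].send[Unit].end, stop: select{done: send[Unit].end, more: send[Bool].μZ.…}, err: offer{stop: offer{ack: end, more: μZ.…, ok: μZ.…}, err: recv[Str].μZ.…}}, data: recv[Unit].recv[Str].select{ack: μZ.…, retry: end}}
[3] select err  ok  cont: recv[Unit].send[Str].recv[Str].μZ.…
trace exhausted — no violation

NONE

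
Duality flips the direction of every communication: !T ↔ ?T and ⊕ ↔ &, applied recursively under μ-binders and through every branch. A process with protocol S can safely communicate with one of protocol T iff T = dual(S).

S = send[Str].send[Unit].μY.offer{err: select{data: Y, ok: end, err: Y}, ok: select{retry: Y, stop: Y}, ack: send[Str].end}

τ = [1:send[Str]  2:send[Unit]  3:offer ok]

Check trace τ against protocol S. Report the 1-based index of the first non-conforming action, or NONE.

@1 send[Str]  ok  residual = send[Unit].μY.…
@2 send[Unit]  ok  residual = μY.…
@3 offer ok  ok  residual = select{retry: μY.…, stop: μY.…}
trace exhausted — no violation

NONE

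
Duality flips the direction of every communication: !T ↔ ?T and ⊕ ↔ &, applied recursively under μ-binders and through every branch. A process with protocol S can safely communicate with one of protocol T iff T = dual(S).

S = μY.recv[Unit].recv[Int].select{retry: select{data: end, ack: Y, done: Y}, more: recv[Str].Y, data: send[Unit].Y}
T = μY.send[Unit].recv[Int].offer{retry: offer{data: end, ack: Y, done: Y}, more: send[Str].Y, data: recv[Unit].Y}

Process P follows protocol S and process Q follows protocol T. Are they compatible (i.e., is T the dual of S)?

μY | μY  ok (μ self-dual)
  recv[Unit] | send[Unit]  ok
    recv[Int] | recv[Int]  ✗ same direction on both sides — not dual

NO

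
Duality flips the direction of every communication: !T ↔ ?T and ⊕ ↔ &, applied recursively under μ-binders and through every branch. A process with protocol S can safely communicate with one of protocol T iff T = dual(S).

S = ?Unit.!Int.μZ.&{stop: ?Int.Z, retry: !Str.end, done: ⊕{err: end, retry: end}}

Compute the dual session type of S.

!Unit.?Int.μZ.⊕{stop: !Int.Z, retry: ?Str.end, done: &{err: end, retry: end}}

?Unit = !Unit
  !Int = ?Int
    μZ = μZ  (μ self-dual)
      &{stop,retry,done} = ⊕{stop,retry,done}  (external→internal)
        • stop:
          ?Int = !Int
            Z self-dual
        • retry:
          !Str = ?Str
            end self-dual
        • done:
          ⊕{err,retry} = &{err,retry}  (⊕→&)
            • err:
              end self-dual
            • retry:
              end self-dual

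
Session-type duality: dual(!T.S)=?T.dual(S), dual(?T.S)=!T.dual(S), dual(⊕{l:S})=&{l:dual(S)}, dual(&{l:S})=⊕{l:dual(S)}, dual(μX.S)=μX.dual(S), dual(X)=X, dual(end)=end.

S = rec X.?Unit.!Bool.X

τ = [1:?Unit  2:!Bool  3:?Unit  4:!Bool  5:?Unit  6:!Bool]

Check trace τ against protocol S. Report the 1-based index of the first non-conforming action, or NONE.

NONE

step 1: ?Unit  ok  now at !Bool.rec X.…
step 2: !Bool  ok  now at rec X.…
step 3: ?Unit  ok  now at !Bool.rec X.…
step 4: !Bool  ok  now at rec X.…
step 5: ?Unit  ok  now at !Bool.rec X.…
step 6: !Bool  ok  now at rec X.…
τ conforms to S (length 6)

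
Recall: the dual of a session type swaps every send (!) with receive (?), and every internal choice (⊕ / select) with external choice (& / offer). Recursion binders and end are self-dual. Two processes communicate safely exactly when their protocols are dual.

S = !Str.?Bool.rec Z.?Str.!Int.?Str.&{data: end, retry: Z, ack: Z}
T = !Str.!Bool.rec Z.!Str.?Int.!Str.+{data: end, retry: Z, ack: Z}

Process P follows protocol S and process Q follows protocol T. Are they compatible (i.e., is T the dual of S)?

NO

!Str | !Str  ✗ same direction on both sides — not dual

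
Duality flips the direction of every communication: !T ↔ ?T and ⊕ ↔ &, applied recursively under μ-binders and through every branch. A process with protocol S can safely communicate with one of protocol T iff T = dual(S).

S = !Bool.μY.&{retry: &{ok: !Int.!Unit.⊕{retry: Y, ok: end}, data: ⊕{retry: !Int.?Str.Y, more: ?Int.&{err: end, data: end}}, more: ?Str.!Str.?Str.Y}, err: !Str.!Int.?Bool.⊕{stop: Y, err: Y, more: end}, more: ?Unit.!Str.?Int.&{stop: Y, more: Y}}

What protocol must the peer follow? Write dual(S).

?Bool.μY.⊕{retry: ⊕{ok: ?Int.?Unit.&{retry: Y, ok: end}, data: &{retry: ?Int.!Str.Y, more: !Int.⊕{err: end, data: end}}, more: !Str.?Str.!Str.Y}, err: ?Str.?Int.!Bool.&{stop: Y, err: Y, more: end}, more: !Unit.?Str.!Int.⊕{stop: Y, more: Y}}

!Bool → ?Bool
  μY → μY  (μ self-dual)
    &{retry,err,more} → ⊕{retry,err,more}  (&→⊕)
      • retry:
        &{ok,data,more} → ⊕{ok,data,more}  (&→⊕)
          • ok:
            !Int → ?Int
              !Unit → ?Unit
                ⊕{retry,ok} → &{retry,ok}  (select→offer)
                  • retry:
                    Y ↦ Y
                  • ok:
                    end ↦ end
          • data:
            ⊕{retry,more} → &{retry,more}  (select→offer)
              • retry:
                !Int → ?Int
                  ?Str → !Str
                    Y ↦ Y
              • more:
                ?Int → !Int
                  &{err,data} → ⊕{err,data}  (&→⊕)
                    • err:
                      end ↦ end
                    • data:
                      end ↦ end
          • more:
            ?Str → !Str
              !Str → ?Str
                ?Str → !Str
                  Y ↦ Y
      • err:
        !Str → ?Str
          !Int → ?Int
            ?Bool → !Bool
              ⊕{stop,err,more} → &{stop,err,more}  (select→offer)
                • stop:
                  Y ↦ Y
                • err:
                  Y ↦ Y
                • more:
                  end ↦ end
      • more:
        ?Unit → !Unit
          !Str → ?Str
            ?Int → !Int
              &{stop,more} → ⊕{stop,more}  (&→⊕)
                • stop:
                  Y ↦ Y
                • more:
                  Y ↦ Y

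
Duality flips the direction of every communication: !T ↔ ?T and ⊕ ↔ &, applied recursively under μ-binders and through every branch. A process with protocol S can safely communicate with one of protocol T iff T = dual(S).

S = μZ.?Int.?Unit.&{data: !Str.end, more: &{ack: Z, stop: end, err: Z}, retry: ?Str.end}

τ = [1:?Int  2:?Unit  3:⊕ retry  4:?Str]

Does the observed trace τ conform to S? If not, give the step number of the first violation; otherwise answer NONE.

3

[1] ?Int  ok  now at ?Unit.&{data: !Str.end, more: &{ack: μZ.…, stop: end, err: μZ.…}, retry: ?Str.end}
[2] ?Unit  ok  now at &{data: !Str.end, more: &{ack: μZ.…, stop: end, err: μZ.…}, retry: ?Str.end}
[3] got ⊕ retry, protocol expects & data or & more or & retry  ✗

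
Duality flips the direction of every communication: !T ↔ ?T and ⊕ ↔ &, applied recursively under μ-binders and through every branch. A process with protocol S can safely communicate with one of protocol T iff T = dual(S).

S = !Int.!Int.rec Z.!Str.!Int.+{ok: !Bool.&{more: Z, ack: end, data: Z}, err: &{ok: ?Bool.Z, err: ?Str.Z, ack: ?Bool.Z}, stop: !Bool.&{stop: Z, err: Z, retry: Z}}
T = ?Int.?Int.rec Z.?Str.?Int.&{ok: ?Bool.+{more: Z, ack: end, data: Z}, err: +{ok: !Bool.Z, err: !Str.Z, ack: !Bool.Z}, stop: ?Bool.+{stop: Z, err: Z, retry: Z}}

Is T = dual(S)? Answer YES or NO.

YES

!Int | ?Int  ✓
  !Int | ?Int  ✓
    rec Z | rec Z  ✓ (binder kept)
      !Str | ?Str  ✓
        !Int | ?Int  ✓
          +{ok,err,stop} | &{ok,err,stop}  ✓ labels match
            [ok]
              !Bool | ?Bool  ✓
                &{more,ack,data} | +{more,ack,data}  ✓ labels match
                  [more]
                    Z | Z  ✓
                  [ack]
                    end | end  ✓
                  [data]
                    Z | Z  ✓
            [err]
              &{ok,err,ack} | +{ok,err,ack}  ✓ labels match
                [ok]
                  ?Bool | !Bool  ✓
                    Z | Z  ✓
                [err]
                  ?Str | !Str  ✓
                    Z | Z  ✓
                [ack]
                  ?Bool | !Bool  ✓
                    Z | Z  ✓
            [stop]
              !Bool | ?Bool  ✓
                &{stop,err,retry} | +{stop,err,retry}  ✓ labels match
                  [stop]
                    Z | Z  ✓
                  [err]
                    Z | Z  ✓
                  [retry]
                    Z | Z  ✓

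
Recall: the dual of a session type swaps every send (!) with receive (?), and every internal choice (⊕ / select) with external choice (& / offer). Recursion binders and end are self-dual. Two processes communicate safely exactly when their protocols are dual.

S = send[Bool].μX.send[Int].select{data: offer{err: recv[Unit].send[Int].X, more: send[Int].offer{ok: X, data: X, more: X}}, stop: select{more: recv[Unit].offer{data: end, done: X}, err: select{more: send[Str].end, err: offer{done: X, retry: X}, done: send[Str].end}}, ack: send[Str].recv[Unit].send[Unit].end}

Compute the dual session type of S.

recv[Bool].μX.recv[Int].offer{data: select{err: send[Unit].recv[Int].X, more: recv[Int].select{ok: X, data: X, more: X}}, stop: offer{more: send[Unit].select{data: end, done: X}, err: offer{more: recv[Str].end, err: select{done: X, retry: X}, done: recv[Str].end}}, ack: recv[Str].send[Unit].recv[Unit].end}

send[Bool] ↦ recv[Bool]
  μX ↦ μX  (μ self-dual)
    send[Int] ↦ recv[Int]
      select{data,stop,ack} ↦ offer{data,stop,ack}  (select→offer)
        • data:
          offer{err,more} ↦ select{err,more}  (offer→select)
            • err:
              recv[Unit] ↦ send[Unit]
                send[Int] ↦ recv[Int]
                  X self-dual
            • more:
              send[Int] ↦ recv[Int]
                offer{ok,data,more} ↦ select{ok,data,more}  (offer→select)
                  • ok:
                    X self-dual
                  • data:
                    X self-dual
                  • more:
                    X self-dual
        • stop:
          select{more,err} ↦ offer{more,err}  (select→offer)
            • more:
              recv[Unit] ↦ send[Unit]
                offer{data,done} ↦ select{data,done}  (offer→select)
                  • data:
                    end self-dual
                  • done:
                    X self-dual
            • err:
              select{more,err,done} ↦ offer{more,err,done}  (select→offer)
                • more:
                  send[Str] ↦ recv[Str]
                    end self-dual
                • err:
                  offer{done,retry} ↦ select{done,retry}  (offer→select)
                    • done:
                      X self-dual
                    • retry:
                      X self-dual
                • done:
                  send[Str] ↦ recv[Str]
                    end self-dual
        • ack:
          send[Str] ↦ recv[Str]
            recv[Unit] ↦ send[Unit]
              send[Unit] ↦ recv[Unit]
                end self-dual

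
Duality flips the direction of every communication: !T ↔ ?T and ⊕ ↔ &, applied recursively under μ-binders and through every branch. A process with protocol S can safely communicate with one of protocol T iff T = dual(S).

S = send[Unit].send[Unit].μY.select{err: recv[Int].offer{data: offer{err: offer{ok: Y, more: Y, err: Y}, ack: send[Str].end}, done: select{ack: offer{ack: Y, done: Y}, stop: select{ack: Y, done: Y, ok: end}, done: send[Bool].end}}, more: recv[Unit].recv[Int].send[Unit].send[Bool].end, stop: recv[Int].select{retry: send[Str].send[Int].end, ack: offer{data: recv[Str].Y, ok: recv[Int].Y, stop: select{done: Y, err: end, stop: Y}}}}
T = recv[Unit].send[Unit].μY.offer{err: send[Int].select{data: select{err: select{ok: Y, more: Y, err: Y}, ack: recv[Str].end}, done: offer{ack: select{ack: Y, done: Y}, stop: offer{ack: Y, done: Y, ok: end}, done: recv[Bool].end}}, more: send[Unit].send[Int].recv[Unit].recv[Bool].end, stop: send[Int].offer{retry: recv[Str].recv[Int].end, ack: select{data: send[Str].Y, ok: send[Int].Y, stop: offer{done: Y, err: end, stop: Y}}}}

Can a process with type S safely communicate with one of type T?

NO

send[Unit] | recv[Unit]  ok
  send[Unit] | send[Unit]  ✗ same direction on both sides — not dual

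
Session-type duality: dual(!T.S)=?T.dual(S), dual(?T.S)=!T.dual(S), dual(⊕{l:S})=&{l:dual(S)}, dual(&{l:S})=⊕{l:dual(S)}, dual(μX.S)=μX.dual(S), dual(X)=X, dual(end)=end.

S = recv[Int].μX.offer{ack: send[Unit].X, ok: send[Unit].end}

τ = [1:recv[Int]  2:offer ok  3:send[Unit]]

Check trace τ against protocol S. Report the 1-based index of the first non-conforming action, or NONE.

@1 recv[Int]  ✓  state: μX.…
@2 offer ok  ✓  state: send[Unit].end
@3 send[Unit]  ✓  state: end
all 3 steps conform

NONE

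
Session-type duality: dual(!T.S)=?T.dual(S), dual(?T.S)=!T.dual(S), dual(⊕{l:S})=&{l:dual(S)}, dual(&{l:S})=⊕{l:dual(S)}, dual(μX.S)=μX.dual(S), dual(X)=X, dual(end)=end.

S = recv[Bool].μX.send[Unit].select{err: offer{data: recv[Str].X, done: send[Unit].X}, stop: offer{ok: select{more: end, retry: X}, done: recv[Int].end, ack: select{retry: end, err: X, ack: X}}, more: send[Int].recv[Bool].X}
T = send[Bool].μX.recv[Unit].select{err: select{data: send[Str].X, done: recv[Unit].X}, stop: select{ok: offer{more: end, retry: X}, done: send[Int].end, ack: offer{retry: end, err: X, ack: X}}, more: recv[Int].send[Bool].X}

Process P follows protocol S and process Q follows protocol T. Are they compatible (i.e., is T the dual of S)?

recv[Bool] ‖ send[Bool]  ✓
  μX ‖ μX  ✓ (μ self-dual)
    send[Unit] ‖ recv[Unit]  ✓
      select{err,stop,more} ‖ select{err,stop,more}  ✗ choice polarity not flipped — not dual

NO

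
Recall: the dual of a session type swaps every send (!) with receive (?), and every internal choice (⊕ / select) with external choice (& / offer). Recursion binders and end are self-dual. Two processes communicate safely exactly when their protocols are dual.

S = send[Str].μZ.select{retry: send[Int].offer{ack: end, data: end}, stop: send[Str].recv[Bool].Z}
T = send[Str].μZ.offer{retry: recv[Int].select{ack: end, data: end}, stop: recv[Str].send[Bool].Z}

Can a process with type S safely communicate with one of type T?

NO

send[Str] | send[Str]  ✗ same direction on both sides — not dual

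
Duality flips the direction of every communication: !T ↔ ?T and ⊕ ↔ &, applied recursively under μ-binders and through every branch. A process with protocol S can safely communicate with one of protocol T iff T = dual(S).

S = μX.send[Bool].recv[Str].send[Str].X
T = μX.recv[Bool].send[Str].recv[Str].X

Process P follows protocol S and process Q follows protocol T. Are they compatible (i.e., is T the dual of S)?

YES

μX vs μX  ok (rec unchanged)
  send[Bool] vs recv[Bool]  ok
    recv[Str] vs send[Str]  ok
      send[Str] vs recv[Str]  ok
        X vs X  ok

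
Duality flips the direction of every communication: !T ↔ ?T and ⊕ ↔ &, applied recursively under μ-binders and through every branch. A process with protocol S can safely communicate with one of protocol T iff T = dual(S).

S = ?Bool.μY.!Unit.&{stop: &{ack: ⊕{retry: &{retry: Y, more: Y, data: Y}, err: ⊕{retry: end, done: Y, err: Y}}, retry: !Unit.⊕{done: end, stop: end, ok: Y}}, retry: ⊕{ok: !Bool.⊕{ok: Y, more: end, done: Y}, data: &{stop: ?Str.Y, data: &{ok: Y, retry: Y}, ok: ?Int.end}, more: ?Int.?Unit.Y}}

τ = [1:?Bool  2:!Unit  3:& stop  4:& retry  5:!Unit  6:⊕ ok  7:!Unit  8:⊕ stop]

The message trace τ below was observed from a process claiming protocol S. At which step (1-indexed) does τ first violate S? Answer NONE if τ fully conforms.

8

@1 ?Bool  ✓  residual = μY.…
@2 !Unit  ✓  residual = &{stop: &{ack: ⊕{retry: &{retry: μY.…, more: μY.…, data: μY.…}, err: ⊕{retry: end, done: μY.…, err: μY.…}}, retry: !Unit.⊕{done: end, stop: end, ok: μY.…}}, retry: ⊕{ok: !Bool.⊕{ok: μY.…, more: end, done: μY.…}, data: &{stop: ?Str.μY.…, data: &{ok: μY.…, retry: μY.…}, ok: ?Int.end}, more: ?Int.?Unit.μY.…}}
@3 & stop  ✓  residual = &{ack: ⊕{retry: &{retry: μY.…, more: μY.…, data: μY.…}, err: ⊕{retry: end, done: μY.…, err: μY.…}}, retry: !Unit.⊕{done: end, stop: end, ok: μY.…}}
@4 & retry  ✓  residual = !Unit.⊕{done: end, stop: end, ok: μY.…}
@5 !Unit  ✓  residual = ⊕{done: end, stop: end, ok: μY.…}
@6 ⊕ ok  ✓  residual = μY.…
@7 !Unit  ✓  residual = &{stop: &{ack: ⊕{retry: &{retry: μY.…, more: μY.…, data: μY.…}, err: ⊕{retry: end, done: μY.…, err: μY.…}}, retry: !Unit.⊕{done: end, stop: end, ok: μY.…}}, retry: ⊕{ok: !Bool.⊕{ok: μY.…, more: end, done: μY.…}, data: &{stop: ?Str.μY.…, data: &{ok: μY.…, retry: μY.…}, ok: ?Int.end}, more: ?Int.?Unit.μY.…}}
@8 got ⊕ stop, protocol expects & stop or & retry  ✗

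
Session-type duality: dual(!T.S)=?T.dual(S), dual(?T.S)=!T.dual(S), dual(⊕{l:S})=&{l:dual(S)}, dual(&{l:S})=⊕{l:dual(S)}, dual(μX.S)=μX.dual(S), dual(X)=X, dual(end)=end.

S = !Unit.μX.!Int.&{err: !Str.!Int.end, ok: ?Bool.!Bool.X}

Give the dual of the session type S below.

!Unit = ?Unit
  μX = μX  (rec unchanged)
    !Int = ?Int
      &{err,ok} = ⊕{err,ok}  (offer→select)
        case err:
          !Str = ?Str
            !Int = ?Int
              dual(end) = end
        case ok:
          ?Bool = !Bool
            !Bool = ?Bool
              dual(X) = X

?Unit.μX.?Int.⊕{err: ?Str.?Int.end, ok: !Bool.?Bool.X}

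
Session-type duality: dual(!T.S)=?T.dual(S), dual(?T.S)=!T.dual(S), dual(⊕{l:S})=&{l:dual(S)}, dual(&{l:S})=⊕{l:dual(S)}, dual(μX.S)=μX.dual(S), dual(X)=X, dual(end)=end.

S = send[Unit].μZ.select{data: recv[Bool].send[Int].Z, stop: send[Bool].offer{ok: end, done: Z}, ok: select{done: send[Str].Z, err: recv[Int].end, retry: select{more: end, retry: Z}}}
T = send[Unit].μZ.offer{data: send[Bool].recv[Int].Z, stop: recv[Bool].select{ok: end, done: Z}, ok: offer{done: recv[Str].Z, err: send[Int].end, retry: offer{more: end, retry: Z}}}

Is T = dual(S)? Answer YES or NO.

send[Unit] | send[Unit]  ✗ same direction on both sides — not dual

NO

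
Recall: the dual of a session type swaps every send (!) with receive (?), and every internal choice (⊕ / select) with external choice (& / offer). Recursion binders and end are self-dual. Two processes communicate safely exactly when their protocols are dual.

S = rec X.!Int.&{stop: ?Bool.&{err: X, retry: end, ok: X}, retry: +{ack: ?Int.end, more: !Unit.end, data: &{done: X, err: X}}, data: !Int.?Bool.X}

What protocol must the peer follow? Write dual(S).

rec X.?Int.+{stop: !Bool.+{err: X, retry: end, ok: X}, retry: &{ack: !Int.end, more: ?Unit.end, data: +{done: X, err: X}}, data: ?Int.!Bool.X}

rec X ↦ rec X  (rec unchanged)
  !Int ↦ ?Int
    &{stop,retry,data} ↦ +{stop,retry,data}  (&→⊕)
      [stop]
        ?Bool ↦ !Bool
          &{err,retry,ok} ↦ +{err,retry,ok}  (&→⊕)
            [err]
              X self-dual
            [retry]
              end self-dual
            [ok]
              X self-dual
      [retry]
        +{ack,more,data} ↦ &{ack,more,data}  (⊕→&)
          [ack]
            ?Int ↦ !Int
              end self-dual
          [more]
            !Unit ↦ ?Unit
              end self-dual
          [data]
            &{done,err} ↦ +{done,err}  (&→⊕)
              [done]
                X self-dual
              [err]
                X self-dual
      [data]
        !Int ↦ ?Int
          ?Bool ↦ !Bool
            X self-dual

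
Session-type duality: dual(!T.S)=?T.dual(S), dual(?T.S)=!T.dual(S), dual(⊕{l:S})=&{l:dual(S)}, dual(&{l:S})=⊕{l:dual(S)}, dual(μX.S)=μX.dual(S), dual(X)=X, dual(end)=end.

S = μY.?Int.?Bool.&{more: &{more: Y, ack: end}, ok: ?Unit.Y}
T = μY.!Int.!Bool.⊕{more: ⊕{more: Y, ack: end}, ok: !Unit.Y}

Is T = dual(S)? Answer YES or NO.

μY ‖ μY  ✓ (binder kept)
  ?Int ‖ !Int  ✓
    ?Bool ‖ !Bool  ✓
      &{more,ok} ‖ ⊕{more,ok}  ✓ label sets agree
        [more]
          &{more,ack} ‖ ⊕{more,ack}  ✓ label sets agree
            [more]
              Y ‖ Y  ✓
            [ack]
              end ‖ end  ✓
        [ok]
          ?Unit ‖ !Unit  ✓
            Y ‖ Y  ✓

YES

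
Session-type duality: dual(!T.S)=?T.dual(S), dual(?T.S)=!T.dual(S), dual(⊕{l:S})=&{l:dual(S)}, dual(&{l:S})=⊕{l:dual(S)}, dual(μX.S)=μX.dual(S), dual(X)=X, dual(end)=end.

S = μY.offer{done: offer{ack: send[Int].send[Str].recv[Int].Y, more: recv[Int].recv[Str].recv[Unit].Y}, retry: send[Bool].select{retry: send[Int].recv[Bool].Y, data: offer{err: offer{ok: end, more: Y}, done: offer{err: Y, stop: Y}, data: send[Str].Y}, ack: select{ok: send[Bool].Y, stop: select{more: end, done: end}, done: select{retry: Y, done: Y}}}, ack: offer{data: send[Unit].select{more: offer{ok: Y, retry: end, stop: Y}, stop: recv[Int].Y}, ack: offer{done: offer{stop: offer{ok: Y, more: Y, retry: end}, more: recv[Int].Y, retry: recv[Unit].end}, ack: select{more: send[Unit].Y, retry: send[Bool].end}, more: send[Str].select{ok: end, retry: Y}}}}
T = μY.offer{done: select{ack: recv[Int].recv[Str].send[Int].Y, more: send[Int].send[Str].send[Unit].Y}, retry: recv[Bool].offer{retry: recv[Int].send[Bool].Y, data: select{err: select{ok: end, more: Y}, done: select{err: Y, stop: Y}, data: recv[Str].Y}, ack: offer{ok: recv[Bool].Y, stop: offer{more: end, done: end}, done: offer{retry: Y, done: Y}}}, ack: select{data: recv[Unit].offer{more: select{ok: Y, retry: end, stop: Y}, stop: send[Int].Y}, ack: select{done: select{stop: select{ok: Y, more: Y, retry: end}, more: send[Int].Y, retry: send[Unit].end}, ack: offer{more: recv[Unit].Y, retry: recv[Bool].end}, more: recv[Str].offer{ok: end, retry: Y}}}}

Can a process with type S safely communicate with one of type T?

μY vs μY  match (binder kept)
  offer{done,retry,ack} vs offer{done,retry,ack}  ✗ choice polarity not flipped — not dual

NO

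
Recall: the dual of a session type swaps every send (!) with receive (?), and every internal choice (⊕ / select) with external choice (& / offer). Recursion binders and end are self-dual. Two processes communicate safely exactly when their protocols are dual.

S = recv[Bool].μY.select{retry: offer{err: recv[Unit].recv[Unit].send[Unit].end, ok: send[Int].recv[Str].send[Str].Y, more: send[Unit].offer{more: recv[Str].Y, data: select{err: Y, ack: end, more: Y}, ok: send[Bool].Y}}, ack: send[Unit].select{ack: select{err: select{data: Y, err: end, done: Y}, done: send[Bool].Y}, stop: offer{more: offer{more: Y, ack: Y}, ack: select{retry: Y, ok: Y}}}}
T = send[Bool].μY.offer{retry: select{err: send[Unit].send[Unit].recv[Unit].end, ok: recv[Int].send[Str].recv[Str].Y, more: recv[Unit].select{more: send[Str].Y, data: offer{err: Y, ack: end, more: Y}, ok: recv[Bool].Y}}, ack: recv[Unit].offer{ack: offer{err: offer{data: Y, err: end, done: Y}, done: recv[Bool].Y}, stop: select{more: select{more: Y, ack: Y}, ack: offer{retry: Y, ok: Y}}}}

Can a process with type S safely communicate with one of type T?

YES

recv[Bool] vs send[Bool]  ✓
  μY vs μY  ✓ (rec unchanged)
    select{retry,ack} vs offer{retry,ack}  ✓ labels match
      case retry:
        offer{err,ok,more} vs select{err,ok,more}  ✓ labels match
          case err:
            recv[Unit] vs send[Unit]  ✓
              recv[Unit] vs send[Unit]  ✓
                send[Unit] vs recv[Unit]  ✓
                  end vs end  ✓
          case ok:
            send[Int] vs recv[Int]  ✓
              recv[Str] vs send[Str]  ✓
                send[Str] vs recv[Str]  ✓
                  Y vs Y  ✓
          case more:
            send[Unit] vs recv[Unit]  ✓
              offer{more,data,ok} vs select{more,data,ok}  ✓ labels match
                case more:
                  recv[Str] vs send[Str]  ✓
                    Y vs Y  ✓
                case data:
                  select{err,ack,more} vs offer{err,ack,more}  ✓ labels match
                    case err:
                      Y vs Y  ✓
                    case ack:
                      end vs end  ✓
                    case more:
                      Y vs Y  ✓
                case ok:
                  send[Bool] vs recv[Bool]  ✓
                    Y vs Y  ✓
      case ack:
        send[Unit] vs recv[Unit]  ✓
          select{ack,stop} vs offer{ack,stop}  ✓ labels match
            case ack:
              select{err,done} vs offer{err,done}  ✓ labels match
                case err:
                  select{data,err,done} vs offer{data,err,done}  ✓ labels match
                    case data:
                      Y vs Y  ✓
                    case err:
                      end vs end  ✓
                    case done:
                      Y vs Y  ✓
                case done:
                  send[Bool] vs recv[Bool]  ✓
                    Y vs Y  ✓
            case stop:
              offer{more,ack} vs select{more,ack}  ✓ labels match
                case more:
                  offer{more,ack} vs select{more,ack}  ✓ labels match
                    case more:
                      Y vs Y  ✓
                    case ack:
                      Y vs Y  ✓
                case ack:
                  select{retry,ok} vs offer{retry,ok}  ✓ labels match
                    case retry:
                      Y vs Y  ✓
                    case ok:
                      Y vs Y  ✓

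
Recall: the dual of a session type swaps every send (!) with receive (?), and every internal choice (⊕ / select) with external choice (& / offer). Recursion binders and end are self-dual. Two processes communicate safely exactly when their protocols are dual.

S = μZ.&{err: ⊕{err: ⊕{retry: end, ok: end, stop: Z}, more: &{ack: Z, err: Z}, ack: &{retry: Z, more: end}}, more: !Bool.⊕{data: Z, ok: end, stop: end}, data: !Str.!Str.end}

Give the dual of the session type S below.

μZ → μZ  (rec unchanged)
  &{err,more,data} → ⊕{err,more,data}  (offer→select)
    • err:
      ⊕{err,more,ack} → &{err,more,ack}  (⊕→&)
        • err:
          ⊕{retry,ok,stop} → &{retry,ok,stop}  (⊕→&)
            • retry:
              end ↦ end
            • ok:
              end ↦ end
            • stop:
              Z ↦ Z
        • more:
          &{ack,err} → ⊕{ack,err}  (offer→select)
            • ack:
              Z ↦ Z
            • err:
              Z ↦ Z
        • ack:
          &{retry,more} → ⊕{retry,more}  (offer→select)
            • retry:
              Z ↦ Z
            • more:
              end ↦ end
    • more:
      !Bool → ?Bool
        ⊕{data,ok,stop} → &{data,ok,stop}  (⊕→&)
          • data:
            Z ↦ Z
          • ok:
            end ↦ end
          • stop:
            end ↦ end
    • data:
      !Str → ?Str
        !Str → ?Str
          end ↦ end

μZ.⊕{err: &{err: &{retry: end, ok: end, stop: Z}, more: ⊕{ack: Z, err: Z}, ack: ⊕{retry: Z, more: end}}, more: ?Bool.&{data: Z, ok: end, stop: end}, data: ?Str.?Str.end}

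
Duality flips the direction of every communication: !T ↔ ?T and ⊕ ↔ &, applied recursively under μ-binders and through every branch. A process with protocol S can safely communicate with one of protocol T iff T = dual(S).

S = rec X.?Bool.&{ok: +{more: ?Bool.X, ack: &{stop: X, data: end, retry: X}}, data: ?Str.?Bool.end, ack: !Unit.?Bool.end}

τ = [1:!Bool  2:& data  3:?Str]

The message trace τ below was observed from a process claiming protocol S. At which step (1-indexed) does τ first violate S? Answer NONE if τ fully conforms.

1

step 1: got !Bool, protocol expects ?Bool  ✗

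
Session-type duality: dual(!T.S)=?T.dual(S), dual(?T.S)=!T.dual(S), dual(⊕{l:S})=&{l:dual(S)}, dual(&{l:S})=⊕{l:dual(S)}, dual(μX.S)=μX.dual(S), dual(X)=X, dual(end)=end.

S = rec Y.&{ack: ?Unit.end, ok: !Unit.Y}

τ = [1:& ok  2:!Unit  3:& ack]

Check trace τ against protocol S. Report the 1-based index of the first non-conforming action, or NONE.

NONE

step 1: & ok  ✓  state: !Unit.rec Y.…
step 2: !Unit  ✓  state: rec Y.…
step 3: & ack  ✓  state: ?Unit.end
all 3 steps conform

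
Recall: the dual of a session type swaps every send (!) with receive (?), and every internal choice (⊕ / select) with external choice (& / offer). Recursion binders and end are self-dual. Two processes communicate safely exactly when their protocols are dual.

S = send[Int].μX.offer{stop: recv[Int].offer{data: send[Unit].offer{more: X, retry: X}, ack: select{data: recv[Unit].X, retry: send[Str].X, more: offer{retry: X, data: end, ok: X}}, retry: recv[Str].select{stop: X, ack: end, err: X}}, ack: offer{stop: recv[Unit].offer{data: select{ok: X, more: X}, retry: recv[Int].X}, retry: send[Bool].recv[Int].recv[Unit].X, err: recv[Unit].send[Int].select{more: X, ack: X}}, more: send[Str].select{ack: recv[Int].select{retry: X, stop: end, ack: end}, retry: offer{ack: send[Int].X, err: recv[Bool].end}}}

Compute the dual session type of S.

recv[Int].μX.select{stop: send[Int].select{data: recv[Unit].select{more: X, retry: X}, ack: offer{data: send[Unit].X, retry: recv[Str].X, more: select{retry: X, data: end, ok: X}}, retry: send[Str].offer{stop: X, ack: end, err: X}}, ack: select{stop: send[Unit].select{data: offer{ok: X, more: X}, retry: send[Int].X}, retry: recv[Bool].send[Int].send[Unit].X, err: send[Unit].recv[Int].offer{more: X, ack: X}}, more: recv[Str].offer{ack: send[Int].offer{retry: X, stop: end, ack: end}, retry: select{ack: recv[Int].X, err: send[Bool].end}}}

send[Int] ↦ recv[Int]
  μX ↦ μX  (binder kept)
    offer{stop,ack,more} ↦ select{stop,ack,more}  (&→⊕)
      case stop:
        recv[Int] ↦ send[Int]
          offer{data,ack,retry} ↦ select{data,ack,retry}  (&→⊕)
            case data:
              send[Unit] ↦ recv[Unit]
                offer{more,retry} ↦ select{more,retry}  (&→⊕)
                  case more:
                    dual(X) = X
                  case retry:
                    dual(X) = X
            case ack:
              select{data,retry,more} ↦ offer{data,retry,more}  (⊕→&)
                case data:
                  recv[Unit] ↦ send[Unit]
                    dual(X) = X
                case retry:
                  send[Str] ↦ recv[Str]
                    dual(X) = X
                case more:
                  offer{retry,data,ok} ↦ select{retry,data,ok}  (&→⊕)
                    case retry:
                      dual(X) = X
                    case data:
                      dual(end) = end
                    case ok:
                      dual(X) = X
            case retry:
              recv[Str] ↦ send[Str]
                select{stop,ack,err} ↦ offer{stop,ack,err}  (⊕→&)
                  case stop:
                    dual(X) = X
                  case ack:
                    dual(end) = end
                  case err:
                    dual(X) = X
      case ack:
        offer{stop,retry,err} ↦ select{stop,retry,err}  (&→⊕)
          case stop:
            recv[Unit] ↦ send[Unit]
              offer{data,retry} ↦ select{data,retry}  (&→⊕)
                case data:
                  select{ok,more} ↦ offer{ok,more}  (⊕→&)
                    case ok:
                      dual(X) = X
                    case more:
                      dual(X) = X
                case retry:
                  recv[Int] ↦ send[Int]
                    dual(X) = X
          case retry:
            send[Bool] ↦ recv[Bool]
              recv[Int] ↦ send[Int]
                recv[Unit] ↦ send[Unit]
                  dual(X) = X
          case err:
            recv[Unit] ↦ send[Unit]
              send[Int] ↦ recv[Int]
                select{more,ack} ↦ offer{more,ack}  (⊕→&)
                  case more:
                    dual(X) = X
                  case ack:
                    dual(X) = X
      case more:
        send[Str] ↦ recv[Str]
          select{ack,retry} ↦ offer{ack,retry}  (⊕→&)
            case ack:
              recv[Int] ↦ send[Int]
                select{retry,stop,ack} ↦ offer{retry,stop,ack}  (⊕→&)
                  case retry:
                    dual(X) = X
                  case stop:
                    dual(end) = end
                  case ack:
                    dual(end) = end
            case retry:
              offer{ack,err} ↦ select{ack,err}  (&→⊕)
                case ack:
                  send[Int] ↦ recv[Int]
                    dual(X) = X
                case err:
                  recv[Bool] ↦ send[Bool]
                    dual(end) = end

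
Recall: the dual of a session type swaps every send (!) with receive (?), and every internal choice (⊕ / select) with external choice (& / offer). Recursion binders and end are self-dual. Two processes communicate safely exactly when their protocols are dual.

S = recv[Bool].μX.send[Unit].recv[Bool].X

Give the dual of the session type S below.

send[Bool].μX.recv[Unit].send[Bool].X

recv[Bool] → send[Bool]
  μX → μX  (rec unchanged)
    send[Unit] → recv[Unit]
      recv[Bool] → send[Bool]
        X self-dual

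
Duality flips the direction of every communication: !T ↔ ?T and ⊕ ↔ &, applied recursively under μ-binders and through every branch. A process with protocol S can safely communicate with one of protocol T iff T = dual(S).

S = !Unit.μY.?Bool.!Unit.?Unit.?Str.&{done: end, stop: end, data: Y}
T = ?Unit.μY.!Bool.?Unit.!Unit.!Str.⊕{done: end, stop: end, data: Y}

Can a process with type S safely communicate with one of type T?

YES

!Unit vs ?Unit  ok
  μY vs μY  ok (binder kept)
    ?Bool vs !Bool  ok
      !Unit vs ?Unit  ok
        ?Unit vs !Unit  ok
          ?Str vs !Str  ok
            &{done,stop,data} vs ⊕{done,stop,data}  ok same labels
              case done:
                end vs end  ok
              case stop:
                end vs end  ok
              case data:
                Y vs Y  ok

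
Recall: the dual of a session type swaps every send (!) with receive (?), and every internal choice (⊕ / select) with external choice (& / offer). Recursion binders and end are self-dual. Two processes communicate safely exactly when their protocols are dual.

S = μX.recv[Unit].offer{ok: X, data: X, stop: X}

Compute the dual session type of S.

μX = μX  (rec unchanged)
  recv[Unit] = send[Unit]
    offer{ok,data,stop} = select{ok,data,stop}  (external→internal)
      case ok:
        dual(X) = X
      case data:
        dual(X) = X
      case stop:
        dual(X) = X

μX.send[Unit].select{ok: X, data: X, stop: X}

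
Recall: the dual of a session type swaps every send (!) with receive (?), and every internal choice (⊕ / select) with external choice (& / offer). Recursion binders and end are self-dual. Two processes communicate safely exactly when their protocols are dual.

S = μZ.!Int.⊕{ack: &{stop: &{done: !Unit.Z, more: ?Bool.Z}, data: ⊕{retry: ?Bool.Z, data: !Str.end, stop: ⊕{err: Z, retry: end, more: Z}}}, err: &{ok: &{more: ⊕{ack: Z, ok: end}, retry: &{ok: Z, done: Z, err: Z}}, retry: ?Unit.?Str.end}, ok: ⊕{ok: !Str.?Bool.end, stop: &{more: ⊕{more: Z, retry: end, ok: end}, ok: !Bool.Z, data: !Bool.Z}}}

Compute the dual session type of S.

μZ ↦ μZ  (rec unchanged)
  !Int ↦ ?Int
    ⊕{ack,err,ok} ↦ &{ack,err,ok}  (internal→external)
      • ack:
        &{stop,data} ↦ ⊕{stop,data}  (&→⊕)
          • stop:
            &{done,more} ↦ ⊕{done,more}  (&→⊕)
              • done:
                !Unit ↦ ?Unit
                  dual(Z) = Z
              • more:
                ?Bool ↦ !Bool
                  dual(Z) = Z
          • data:
            ⊕{retry,data,stop} ↦ &{retry,data,stop}  (internal→external)
              • retry:
                ?Bool ↦ !Bool
                  dual(Z) = Z
              • data:
                !Str ↦ ?Str
                  dual(end) = end
              • stop:
                ⊕{err,retry,more} ↦ &{err,retry,more}  (internal→external)
                  • err:
                    dual(Z) = Z
                  • retry:
                    dual(end) = end
                  • more:
                    dual(Z) = Z
      • err:
        &{ok,retry} ↦ ⊕{ok,retry}  (&→⊕)
          • ok:
            &{more,retry} ↦ ⊕{more,retry}  (&→⊕)
              • more:
                ⊕{ack,ok} ↦ &{ack,ok}  (internal→external)
                  • ack:
                    dual(Z) = Z
                  • ok:
                    dual(end) = end
              • retry:
                &{ok,done,err} ↦ ⊕{ok,done,err}  (&→⊕)
                  • ok:
                    dual(Z) = Z
                  • done:
                    dual(Z) = Z
                  • err:
                    dual(Z) = Z
          • retry:
            ?Unit ↦ !Unit
              ?Str ↦ !Str
                dual(end) = end
      • ok:
        ⊕{ok,stop} ↦ &{ok,stop}  (internal→external)
          • ok:
            !Str ↦ ?Str
              ?Bool ↦ !Bool
                dual(end) = end
          • stop:
            &{more,ok,data} ↦ ⊕{more,ok,data}  (&→⊕)
              • more:
                ⊕{more,retry,ok} ↦ &{more,retry,ok}  (internal→external)
                  • more:
                    dual(Z) = Z
                  • retry:
                    dual(end) = end
                  • ok:
                    dual(end) = end
              • ok:
                !Bool ↦ ?Bool
                  dual(Z) = Z
              • data:
                !Bool ↦ ?Bool
                  dual(Z) = Z

μZ.?Int.&{ack: ⊕{stop: ⊕{done: ?Unit.Z, more: !Bool.Z}, data: &{retry: !Bool.Z, data: ?Str.end, stop: &{err: Z, retry: end, more: Z}}}, err: ⊕{ok: ⊕{more: &{ack: Z, ok: end}, retry: ⊕{ok: Z, done: Z, err: Z}}, retry: !Unit.!Str.end}, ok: &{ok: ?Str.!Bool.end, stop: ⊕{more: &{more: Z, retry: end, ok: end}, ok: ?Bool.Z, data: ?Bool.Z}}}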